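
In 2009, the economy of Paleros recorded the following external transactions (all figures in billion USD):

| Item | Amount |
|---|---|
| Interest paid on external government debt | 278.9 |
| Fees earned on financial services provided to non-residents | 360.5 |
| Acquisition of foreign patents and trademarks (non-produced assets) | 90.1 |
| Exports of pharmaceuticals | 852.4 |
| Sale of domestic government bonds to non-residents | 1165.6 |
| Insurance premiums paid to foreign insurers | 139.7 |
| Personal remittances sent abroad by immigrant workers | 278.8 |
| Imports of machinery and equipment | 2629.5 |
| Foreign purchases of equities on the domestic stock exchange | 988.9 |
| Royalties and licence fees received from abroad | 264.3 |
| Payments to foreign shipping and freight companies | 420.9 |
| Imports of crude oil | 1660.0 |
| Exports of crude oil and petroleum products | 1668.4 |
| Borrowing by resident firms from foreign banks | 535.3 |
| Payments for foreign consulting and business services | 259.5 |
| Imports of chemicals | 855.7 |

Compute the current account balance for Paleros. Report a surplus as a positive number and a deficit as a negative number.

Goods: -855.7 - 2629.5 + 852.4 - 1660.0 + 1668.4 = -2624.4
Services: -259.5 + 264.3 - 139.7 - 420.9 + 360.5 = -195.3
Primary income: -278.9
Secondary income: -278.8
Current account = (-2624.4) + (-195.3) + (-278.9) + (-278.8) = -3377.4
(Excluded from the current account — capital account: acquisition of foreign patents and trademarks (non-produced assets) 90.1; financial account: sale of domestic government bonds to non-residents 1165.6, foreign purchases of equities on the domestic stock exchange 988.9, borrowing by resident firms from foreign banks 535.3.)

-3377.4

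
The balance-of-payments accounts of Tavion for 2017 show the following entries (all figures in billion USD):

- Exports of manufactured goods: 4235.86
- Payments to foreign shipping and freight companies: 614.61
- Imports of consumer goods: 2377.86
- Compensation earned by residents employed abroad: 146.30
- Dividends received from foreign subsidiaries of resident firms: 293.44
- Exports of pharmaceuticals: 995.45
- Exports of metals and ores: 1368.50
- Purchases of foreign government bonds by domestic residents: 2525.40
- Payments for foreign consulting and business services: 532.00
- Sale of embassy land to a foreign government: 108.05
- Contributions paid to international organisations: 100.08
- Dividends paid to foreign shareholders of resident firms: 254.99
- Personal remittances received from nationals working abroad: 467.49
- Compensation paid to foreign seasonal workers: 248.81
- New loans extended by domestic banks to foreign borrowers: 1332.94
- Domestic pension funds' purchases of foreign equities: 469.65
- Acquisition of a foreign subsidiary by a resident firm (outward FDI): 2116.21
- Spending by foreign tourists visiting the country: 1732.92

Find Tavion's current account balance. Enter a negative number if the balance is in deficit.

Goods: 4235.86 - 2377.86 + 1368.50 + 995.45 = 4221.95
Services: -532.00 + 1732.92 - 614.61 = 586.31
Primary income: -254.99 - 248.81 + 146.30 + 293.44 = -64.06
Secondary income: 467.49 - 100.08 = 367.41
Current account = 4221.95 + 586.31 + (-64.06) + 367.41 = 5111.61
(Excluded from the current account — financial account: purchases of foreign government bonds by domestic residents 2525.40, new loans extended by domestic banks to foreign borrowers 1332.94, domestic pension funds' purchases of foreign equities 469.65, acquisition of a foreign subsidiary by a resident firm (outward FDI) 2116.21; capital account: sale of embassy land to a foreign government 108.05.)

5111.61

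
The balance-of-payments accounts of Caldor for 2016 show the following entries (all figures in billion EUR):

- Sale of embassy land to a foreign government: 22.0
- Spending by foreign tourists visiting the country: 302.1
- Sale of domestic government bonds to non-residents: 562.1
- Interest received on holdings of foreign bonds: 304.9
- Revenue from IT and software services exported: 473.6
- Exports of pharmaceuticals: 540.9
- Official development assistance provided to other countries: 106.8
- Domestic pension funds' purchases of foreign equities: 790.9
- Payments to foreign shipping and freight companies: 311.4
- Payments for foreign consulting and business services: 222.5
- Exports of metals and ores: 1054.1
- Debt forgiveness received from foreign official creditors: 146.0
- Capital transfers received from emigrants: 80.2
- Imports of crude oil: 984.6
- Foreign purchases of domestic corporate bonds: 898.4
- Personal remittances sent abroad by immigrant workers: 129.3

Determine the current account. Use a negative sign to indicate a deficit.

921.0

Goods: 540.9 + 1054.1 - 984.6 = 610.4
Services: -311.4 + 473.6 - 222.5 + 302.1 = 241.8
Primary income: 304.9
Secondary income: -106.8 - 129.3 = -236.1
Current account = 610.4 + 241.8 + 304.9 + (-236.1) = 921.0
(Excluded from the current account — capital account: sale of embassy land to a foreign government 22.0, debt forgiveness received from foreign official creditors 146.0, capital transfers received from emigrants 80.2; financial account: sale of domestic government bonds to non-residents 562.1, domestic pension funds' purchases of foreign equities 790.9, foreign purchases of domestic corporate bonds 898.4.)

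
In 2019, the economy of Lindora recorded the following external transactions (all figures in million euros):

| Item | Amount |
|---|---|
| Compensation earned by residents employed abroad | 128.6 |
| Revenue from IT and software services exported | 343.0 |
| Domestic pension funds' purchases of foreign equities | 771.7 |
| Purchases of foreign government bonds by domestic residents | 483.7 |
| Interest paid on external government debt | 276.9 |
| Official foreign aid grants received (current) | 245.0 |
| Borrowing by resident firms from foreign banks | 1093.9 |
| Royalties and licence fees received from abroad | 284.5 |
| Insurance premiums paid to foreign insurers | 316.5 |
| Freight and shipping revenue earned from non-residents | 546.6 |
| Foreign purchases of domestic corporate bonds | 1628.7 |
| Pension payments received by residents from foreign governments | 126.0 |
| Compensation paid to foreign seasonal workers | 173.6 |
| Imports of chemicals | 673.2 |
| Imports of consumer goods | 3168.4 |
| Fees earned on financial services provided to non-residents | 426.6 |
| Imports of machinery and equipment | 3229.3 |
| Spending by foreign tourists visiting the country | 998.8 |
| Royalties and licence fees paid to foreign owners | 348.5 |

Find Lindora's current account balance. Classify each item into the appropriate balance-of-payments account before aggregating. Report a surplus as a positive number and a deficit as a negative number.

Goods: -673.2 - 3229.3 - 3168.4 = -7070.9
Services: -348.5 + 426.6 - 316.5 + 343.0 + 284.5 + 546.6 + 998.8 = 1934.5
Primary income: -173.6 - 276.9 + 128.6 = -321.9
Secondary income: 245.0 + 126.0 = 371.0
Current account = (-7070.9) + 1934.5 + (-321.9) + 371.0 = -5087.3
(Excluded from the current account — financial account: domestic pension funds' purchases of foreign equities 771.7, purchases of foreign government bonds by domestic residents 483.7, borrowing by resident firms from foreign banks 1093.9, foreign purchases of domestic corporate bonds 1628.7.)

-5087.3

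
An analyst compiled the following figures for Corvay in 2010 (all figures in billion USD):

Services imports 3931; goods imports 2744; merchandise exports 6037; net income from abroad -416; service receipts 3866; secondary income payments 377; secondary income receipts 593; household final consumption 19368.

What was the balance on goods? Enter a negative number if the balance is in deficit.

3293

Goods balance = 6037 - 2744 = 3293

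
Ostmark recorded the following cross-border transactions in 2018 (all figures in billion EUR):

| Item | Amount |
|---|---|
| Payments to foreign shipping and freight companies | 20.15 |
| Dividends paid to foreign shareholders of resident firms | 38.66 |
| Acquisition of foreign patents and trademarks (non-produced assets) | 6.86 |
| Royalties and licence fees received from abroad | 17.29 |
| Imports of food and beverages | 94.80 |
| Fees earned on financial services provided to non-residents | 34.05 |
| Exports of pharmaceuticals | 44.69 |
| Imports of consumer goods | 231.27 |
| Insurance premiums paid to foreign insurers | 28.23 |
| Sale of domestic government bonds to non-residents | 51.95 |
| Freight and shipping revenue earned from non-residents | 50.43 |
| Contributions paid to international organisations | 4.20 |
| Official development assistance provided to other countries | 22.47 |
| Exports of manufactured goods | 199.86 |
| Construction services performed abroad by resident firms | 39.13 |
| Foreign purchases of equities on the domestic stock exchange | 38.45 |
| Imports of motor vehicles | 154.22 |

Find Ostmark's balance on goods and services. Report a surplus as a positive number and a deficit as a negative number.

Goods: -94.80 - 231.27 - 154.22 + 44.69 + 199.86 = -235.74
Services: 39.13 + 50.43 + 34.05 + 17.29 - 20.15 - 28.23 = 92.52
Trade balance = -235.74 + 92.52 = -143.22
(Excluded from the trade balance — primary income: dividends paid to foreign shareholders of resident firms 38.66; capital account: acquisition of foreign patents and trademarks (non-produced assets) 6.86; financial account: sale of domestic government bonds to non-residents 51.95, foreign purchases of equities on the domestic stock exchange 38.45; secondary income: contributions paid to international organisations 4.20, official development assistance provided to other countries 22.47.)

-143.22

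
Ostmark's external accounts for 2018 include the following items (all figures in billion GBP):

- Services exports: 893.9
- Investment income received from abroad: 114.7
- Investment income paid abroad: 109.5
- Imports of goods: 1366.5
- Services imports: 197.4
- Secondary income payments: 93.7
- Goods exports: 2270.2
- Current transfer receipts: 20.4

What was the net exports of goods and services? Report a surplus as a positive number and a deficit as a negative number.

Goods balance = 2270.2 - 1366.5 = 903.7
Services balance = 893.9 - 197.4 = 696.5
Trade balance (goods + services) = 903.7 + 696.5 = 1600.2

1600.2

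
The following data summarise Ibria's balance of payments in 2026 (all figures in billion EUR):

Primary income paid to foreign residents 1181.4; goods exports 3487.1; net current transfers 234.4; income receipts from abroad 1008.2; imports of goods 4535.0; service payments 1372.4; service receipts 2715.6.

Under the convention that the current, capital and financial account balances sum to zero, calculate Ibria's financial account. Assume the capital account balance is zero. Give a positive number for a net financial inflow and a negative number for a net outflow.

-356.5

Goods balance = 3487.1 - 4535.0 = -1047.9
Services balance = 2715.6 - 1372.4 = 1343.2
Trade balance (goods + services) = -1047.9 + 1343.2 = 295.3
Net primary income = 1008.2 - 1181.4 = -173.2
Net secondary income = 234.4
Current account = 295.3 + (-173.2) + 234.4 = 356.5
Financial account = -(356.5) = -356.5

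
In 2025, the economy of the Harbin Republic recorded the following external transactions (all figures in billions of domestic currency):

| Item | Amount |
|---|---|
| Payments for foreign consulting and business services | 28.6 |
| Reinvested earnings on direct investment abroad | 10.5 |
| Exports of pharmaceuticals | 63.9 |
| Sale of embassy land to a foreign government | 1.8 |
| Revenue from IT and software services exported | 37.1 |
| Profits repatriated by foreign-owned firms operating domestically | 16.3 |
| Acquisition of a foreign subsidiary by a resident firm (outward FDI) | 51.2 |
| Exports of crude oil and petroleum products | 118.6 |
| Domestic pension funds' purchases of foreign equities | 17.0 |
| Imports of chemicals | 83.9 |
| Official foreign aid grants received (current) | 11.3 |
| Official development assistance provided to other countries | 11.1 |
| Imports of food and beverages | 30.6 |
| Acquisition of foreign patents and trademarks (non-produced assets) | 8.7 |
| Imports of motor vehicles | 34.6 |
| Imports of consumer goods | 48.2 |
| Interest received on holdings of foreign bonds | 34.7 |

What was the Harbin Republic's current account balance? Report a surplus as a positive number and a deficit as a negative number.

22.8

Goods: -34.6 - 83.9 - 30.6 - 48.2 + 63.9 + 118.6 = -14.8
Services: 37.1 - 28.6 = 8.5
Primary income: 10.5 - 16.3 + 34.7 = 28.9
Secondary income: 11.3 - 11.1 = 0.2
Current account = (-14.8) + 8.5 + 28.9 + 0.2 = 22.8
(Excluded from the current account — capital account: sale of embassy land to a foreign government 1.8, acquisition of foreign patents and trademarks (non-produced assets) 8.7; financial account: acquisition of a foreign subsidiary by a resident firm (outward FDI) 51.2, domestic pension funds' purchases of foreign equities 17.0.)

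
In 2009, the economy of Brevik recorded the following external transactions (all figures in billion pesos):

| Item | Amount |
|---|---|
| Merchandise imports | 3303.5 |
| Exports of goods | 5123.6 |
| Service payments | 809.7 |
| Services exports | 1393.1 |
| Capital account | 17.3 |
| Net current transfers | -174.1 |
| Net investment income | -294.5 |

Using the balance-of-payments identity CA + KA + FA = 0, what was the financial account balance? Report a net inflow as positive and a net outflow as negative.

Goods balance = 5123.6 - 3303.5 = 1820.1
Services balance = 1393.1 - 809.7 = 583.4
Trade balance (goods + services) = 1820.1 + 583.4 = 2403.5
Net primary income = -294.5
Net secondary income = -174.1
Current account = 2403.5 + (-294.5) + (-174.1) = 1934.9
Financial account = -(1934.9 + 17.3) = -1952.2

-1952.2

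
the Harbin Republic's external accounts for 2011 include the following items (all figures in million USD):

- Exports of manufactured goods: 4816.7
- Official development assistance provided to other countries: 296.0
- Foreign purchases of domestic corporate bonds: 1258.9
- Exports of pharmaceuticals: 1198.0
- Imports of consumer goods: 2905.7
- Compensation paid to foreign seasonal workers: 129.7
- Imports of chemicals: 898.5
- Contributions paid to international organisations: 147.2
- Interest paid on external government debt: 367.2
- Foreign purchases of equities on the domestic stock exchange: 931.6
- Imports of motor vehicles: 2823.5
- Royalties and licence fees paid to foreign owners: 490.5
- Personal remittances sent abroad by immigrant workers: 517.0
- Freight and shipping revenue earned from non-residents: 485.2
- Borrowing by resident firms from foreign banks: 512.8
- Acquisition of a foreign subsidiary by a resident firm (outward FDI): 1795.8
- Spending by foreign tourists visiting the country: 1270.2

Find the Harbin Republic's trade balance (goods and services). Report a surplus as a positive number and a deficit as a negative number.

Goods: -2823.5 - 898.5 + 4816.7 - 2905.7 + 1198.0 = -613.0
Services: 485.2 + 1270.2 - 490.5 = 1264.9
Trade balance = -613.0 + 1264.9 = 651.9
(Excluded from the trade balance — secondary income: official development assistance provided to other countries 296.0, contributions paid to international organisations 147.2, personal remittances sent abroad by immigrant workers 517.0; financial account: foreign purchases of domestic corporate bonds 1258.9, foreign purchases of equities on the domestic stock exchange 931.6, borrowing by resident firms from foreign banks 512.8, acquisition of a foreign subsidiary by a resident firm (outward FDI) 1795.8; primary income: compensation paid to foreign seasonal workers 129.7, interest paid on external government debt 367.2.)

651.9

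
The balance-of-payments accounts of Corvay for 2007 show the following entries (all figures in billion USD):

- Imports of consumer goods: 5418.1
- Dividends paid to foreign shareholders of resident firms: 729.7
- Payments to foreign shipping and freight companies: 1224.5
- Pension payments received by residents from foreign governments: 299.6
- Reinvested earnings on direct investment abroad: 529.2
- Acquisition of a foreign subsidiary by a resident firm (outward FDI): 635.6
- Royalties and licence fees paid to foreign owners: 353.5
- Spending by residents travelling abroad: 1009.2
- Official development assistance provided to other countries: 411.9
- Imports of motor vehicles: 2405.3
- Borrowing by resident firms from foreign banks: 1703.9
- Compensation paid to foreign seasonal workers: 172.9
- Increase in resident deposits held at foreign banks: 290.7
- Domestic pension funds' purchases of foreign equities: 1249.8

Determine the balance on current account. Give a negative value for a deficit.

-10896.3

Goods: -5418.1 - 2405.3 = -7823.4
Services: -1009.2 - 353.5 - 1224.5 = -2587.2
Primary income: 529.2 - 729.7 - 172.9 = -373.4
Secondary income: 299.6 - 411.9 = -112.3
Current account = (-7823.4) + (-2587.2) + (-373.4) + (-112.3) = -10896.3
(Excluded from the current account — financial account: acquisition of a foreign subsidiary by a resident firm (outward FDI) 635.6, borrowing by resident firms from foreign banks 1703.9, increase in resident deposits held at foreign banks 290.7, domestic pension funds' purchases of foreign equities 1249.8.)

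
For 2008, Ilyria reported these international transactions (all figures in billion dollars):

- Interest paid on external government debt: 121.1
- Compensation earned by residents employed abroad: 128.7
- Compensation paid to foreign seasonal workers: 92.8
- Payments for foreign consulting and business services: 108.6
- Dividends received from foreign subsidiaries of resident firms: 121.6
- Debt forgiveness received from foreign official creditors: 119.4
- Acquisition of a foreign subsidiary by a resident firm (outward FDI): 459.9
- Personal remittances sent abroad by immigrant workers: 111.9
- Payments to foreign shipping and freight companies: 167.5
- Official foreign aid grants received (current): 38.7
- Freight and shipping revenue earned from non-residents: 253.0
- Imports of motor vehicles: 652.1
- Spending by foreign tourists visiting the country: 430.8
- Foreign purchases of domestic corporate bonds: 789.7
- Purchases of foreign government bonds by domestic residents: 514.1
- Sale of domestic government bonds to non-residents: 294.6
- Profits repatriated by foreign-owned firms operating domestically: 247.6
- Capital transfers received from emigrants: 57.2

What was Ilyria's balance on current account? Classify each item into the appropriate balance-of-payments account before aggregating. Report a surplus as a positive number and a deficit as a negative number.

-528.8

Goods: -652.1
Services: -167.5 - 108.6 + 253.0 + 430.8 = 407.7
Primary income: 121.6 - 121.1 + 128.7 - 92.8 - 247.6 = -211.2
Secondary income: 38.7 - 111.9 = -73.2
Current account = (-652.1) + 407.7 + (-211.2) + (-73.2) = -528.8
(Excluded from the current account — capital account: debt forgiveness received from foreign official creditors 119.4, capital transfers received from emigrants 57.2; financial account: acquisition of a foreign subsidiary by a resident firm (outward FDI) 459.9, foreign purchases of domestic corporate bonds 789.7, purchases of foreign government bonds by domestic residents 514.1, sale of domestic government bonds to non-residents 294.6.)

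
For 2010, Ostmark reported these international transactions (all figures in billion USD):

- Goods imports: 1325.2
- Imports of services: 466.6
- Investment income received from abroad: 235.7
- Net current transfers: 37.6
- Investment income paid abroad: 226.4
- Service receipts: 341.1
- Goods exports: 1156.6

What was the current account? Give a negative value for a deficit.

Goods balance = 1156.6 - 1325.2 = -168.6
Services balance = 341.1 - 466.6 = -125.5
Trade balance (goods + services) = -168.6 + (-125.5) = -294.1
Net primary income = 235.7 - 226.4 = 9.3
Net secondary income = 37.6
Current account = -294.1 + 9.3 + 37.6 = -247.2

-247.2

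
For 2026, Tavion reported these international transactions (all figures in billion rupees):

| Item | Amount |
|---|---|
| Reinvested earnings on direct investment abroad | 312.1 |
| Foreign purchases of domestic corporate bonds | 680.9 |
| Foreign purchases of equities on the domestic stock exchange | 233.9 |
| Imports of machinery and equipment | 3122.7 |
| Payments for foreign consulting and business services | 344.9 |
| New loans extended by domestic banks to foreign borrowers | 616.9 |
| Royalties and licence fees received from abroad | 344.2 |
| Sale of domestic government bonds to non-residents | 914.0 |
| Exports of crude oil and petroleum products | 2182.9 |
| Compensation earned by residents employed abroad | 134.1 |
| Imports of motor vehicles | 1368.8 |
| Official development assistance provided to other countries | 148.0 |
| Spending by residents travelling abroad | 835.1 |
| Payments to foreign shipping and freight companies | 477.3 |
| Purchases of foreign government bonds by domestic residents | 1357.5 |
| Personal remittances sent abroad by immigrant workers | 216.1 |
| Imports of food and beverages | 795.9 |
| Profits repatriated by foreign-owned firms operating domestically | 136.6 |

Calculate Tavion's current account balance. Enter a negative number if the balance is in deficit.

Goods: 2182.9 - 795.9 - 1368.8 - 3122.7 = -3104.5
Services: -477.3 - 835.1 + 344.2 - 344.9 = -1313.1
Primary income: 134.1 - 136.6 + 312.1 = 309.6
Secondary income: -216.1 - 148.0 = -364.1
Current account = (-3104.5) + (-1313.1) + 309.6 + (-364.1) = -4472.1
(Excluded from the current account — financial account: foreign purchases of domestic corporate bonds 680.9, foreign purchases of equities on the domestic stock exchange 233.9, new loans extended by domestic banks to foreign borrowers 616.9, sale of domestic government bonds to non-residents 914.0, purchases of foreign government bonds by domestic residents 1357.5.)

-4472.1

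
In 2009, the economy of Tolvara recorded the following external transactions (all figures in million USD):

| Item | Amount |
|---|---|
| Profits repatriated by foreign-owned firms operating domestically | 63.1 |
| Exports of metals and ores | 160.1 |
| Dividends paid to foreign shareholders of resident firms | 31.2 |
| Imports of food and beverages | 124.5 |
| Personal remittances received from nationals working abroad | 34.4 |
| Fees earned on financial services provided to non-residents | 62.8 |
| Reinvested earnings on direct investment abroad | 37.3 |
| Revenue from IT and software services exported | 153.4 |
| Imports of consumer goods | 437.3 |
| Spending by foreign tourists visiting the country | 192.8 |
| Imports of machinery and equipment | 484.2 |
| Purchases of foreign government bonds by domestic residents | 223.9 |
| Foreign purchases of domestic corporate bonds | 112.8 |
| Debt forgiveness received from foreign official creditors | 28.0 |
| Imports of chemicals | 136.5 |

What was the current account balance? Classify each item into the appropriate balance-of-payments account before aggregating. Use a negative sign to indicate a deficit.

-636.0

Goods: -124.5 - 437.3 - 484.2 + 160.1 - 136.5 = -1022.4
Services: 62.8 + 192.8 + 153.4 = 409.0
Primary income: 37.3 - 31.2 - 63.1 = -57.0
Secondary income: 34.4
Current account = (-1022.4) + 409.0 + (-57.0) + 34.4 = -636.0
(Excluded from the current account — financial account: purchases of foreign government bonds by domestic residents 223.9, foreign purchases of domestic corporate bonds 112.8; capital account: debt forgiveness received from foreign official creditors 28.0.)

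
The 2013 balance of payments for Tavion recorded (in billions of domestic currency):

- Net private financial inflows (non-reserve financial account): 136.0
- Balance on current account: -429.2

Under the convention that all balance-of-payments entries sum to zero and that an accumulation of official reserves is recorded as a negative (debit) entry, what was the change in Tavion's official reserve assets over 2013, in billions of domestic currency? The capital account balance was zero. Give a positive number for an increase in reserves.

Official reserve transactions balance = -((-429.2) + 136.0) = 293.2
An accumulation of reserves is recorded as a debit (negative entry), so the change in the stock of reserves is the negative of that balance.
Change in official reserves = -(293.2) = -293.2

-293.2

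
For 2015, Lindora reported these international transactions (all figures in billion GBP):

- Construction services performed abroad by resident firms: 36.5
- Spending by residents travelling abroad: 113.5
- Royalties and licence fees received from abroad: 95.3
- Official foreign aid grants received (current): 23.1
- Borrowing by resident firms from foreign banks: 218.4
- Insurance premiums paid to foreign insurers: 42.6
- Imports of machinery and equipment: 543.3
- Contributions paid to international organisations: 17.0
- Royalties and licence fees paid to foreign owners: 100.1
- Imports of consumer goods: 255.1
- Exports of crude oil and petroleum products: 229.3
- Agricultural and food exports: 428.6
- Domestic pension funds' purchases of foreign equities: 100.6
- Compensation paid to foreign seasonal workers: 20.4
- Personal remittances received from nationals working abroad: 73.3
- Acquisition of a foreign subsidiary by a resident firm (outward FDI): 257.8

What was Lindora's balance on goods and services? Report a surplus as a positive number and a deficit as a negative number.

Goods: 428.6 - 255.1 - 543.3 + 229.3 = -140.5
Services: -100.1 - 42.6 + 36.5 + 95.3 - 113.5 = -124.4
Trade balance = -140.5 + (-124.4) = -264.9
(Excluded from the trade balance — secondary income: official foreign aid grants received (current) 23.1, contributions paid to international organisations 17.0, personal remittances received from nationals working abroad 73.3; financial account: borrowing by resident firms from foreign banks 218.4, domestic pension funds' purchases of foreign equities 100.6, acquisition of a foreign subsidiary by a resident firm (outward FDI) 257.8; primary income: compensation paid to foreign seasonal workers 20.4.)

-264.9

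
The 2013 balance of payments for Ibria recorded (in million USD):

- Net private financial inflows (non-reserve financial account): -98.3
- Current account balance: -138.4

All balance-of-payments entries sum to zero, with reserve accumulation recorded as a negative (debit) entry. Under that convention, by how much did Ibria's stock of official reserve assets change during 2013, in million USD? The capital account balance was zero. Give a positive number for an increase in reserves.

Official reserve transactions balance = -((-138.4) + (-98.3)) = 236.7
An accumulation of reserves is recorded as a debit (negative entry), so the change in the stock of reserves is the negative of that balance.
Change in official reserves = -(236.7) = -236.7

-236.7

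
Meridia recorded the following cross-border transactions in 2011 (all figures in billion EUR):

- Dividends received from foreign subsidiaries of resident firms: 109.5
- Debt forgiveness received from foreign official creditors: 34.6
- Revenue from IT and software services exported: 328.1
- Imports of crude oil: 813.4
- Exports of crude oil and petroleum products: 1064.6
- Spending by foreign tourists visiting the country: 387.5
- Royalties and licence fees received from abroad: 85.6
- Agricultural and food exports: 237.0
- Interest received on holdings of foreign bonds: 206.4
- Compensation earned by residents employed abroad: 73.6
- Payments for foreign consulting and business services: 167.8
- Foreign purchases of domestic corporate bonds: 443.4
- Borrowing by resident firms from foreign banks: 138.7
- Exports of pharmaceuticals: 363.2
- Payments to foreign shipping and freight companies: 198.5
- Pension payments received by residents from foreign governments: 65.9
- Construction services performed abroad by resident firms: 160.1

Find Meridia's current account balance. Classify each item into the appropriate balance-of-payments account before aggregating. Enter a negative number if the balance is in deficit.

Goods: 1064.6 + 237.0 - 813.4 + 363.2 = 851.4
Services: 85.6 - 167.8 - 198.5 + 328.1 + 387.5 + 160.1 = 595.0
Primary income: 109.5 + 206.4 + 73.6 = 389.5
Secondary income: 65.9
Current account = 851.4 + 595.0 + 389.5 + 65.9 = 1901.8
(Excluded from the current account — capital account: debt forgiveness received from foreign official creditors 34.6; financial account: foreign purchases of domestic corporate bonds 443.4, borrowing by resident firms from foreign banks 138.7.)

1901.8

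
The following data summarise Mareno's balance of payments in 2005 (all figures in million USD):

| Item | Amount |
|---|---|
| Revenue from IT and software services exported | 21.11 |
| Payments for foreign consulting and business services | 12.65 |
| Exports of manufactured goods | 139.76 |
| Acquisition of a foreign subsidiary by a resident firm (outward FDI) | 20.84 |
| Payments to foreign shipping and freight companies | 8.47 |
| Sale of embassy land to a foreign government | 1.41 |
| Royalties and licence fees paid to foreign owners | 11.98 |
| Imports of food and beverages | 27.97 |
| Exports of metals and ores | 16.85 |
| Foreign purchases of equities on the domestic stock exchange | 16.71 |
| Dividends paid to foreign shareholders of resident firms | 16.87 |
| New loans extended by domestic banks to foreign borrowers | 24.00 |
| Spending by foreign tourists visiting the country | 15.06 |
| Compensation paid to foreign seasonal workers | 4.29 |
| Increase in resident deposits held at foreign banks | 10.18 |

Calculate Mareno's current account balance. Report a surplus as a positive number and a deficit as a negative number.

Goods: 139.76 - 27.97 + 16.85 = 128.64
Services: 15.06 + 21.11 - 8.47 - 11.98 - 12.65 = 3.07
Primary income: -4.29 - 16.87 = -21.16
Current account = 128.64 + 3.07 + (-21.16) = 110.55
(Excluded from the current account — financial account: acquisition of a foreign subsidiary by a resident firm (outward FDI) 20.84, foreign purchases of equities on the domestic stock exchange 16.71, new loans extended by domestic banks to foreign borrowers 24.00, increase in resident deposits held at foreign banks 10.18; capital account: sale of embassy land to a foreign government 1.41.)

110.55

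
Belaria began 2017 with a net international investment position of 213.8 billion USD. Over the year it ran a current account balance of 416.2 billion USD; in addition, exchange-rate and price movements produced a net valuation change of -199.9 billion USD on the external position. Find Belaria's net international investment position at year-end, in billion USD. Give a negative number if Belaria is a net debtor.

430.1

Change in NIIP = current account + net valuation change = 416.2 + (-199.9) = 216.3
End-of-year NIIP = 213.8 + 216.3 = 430.1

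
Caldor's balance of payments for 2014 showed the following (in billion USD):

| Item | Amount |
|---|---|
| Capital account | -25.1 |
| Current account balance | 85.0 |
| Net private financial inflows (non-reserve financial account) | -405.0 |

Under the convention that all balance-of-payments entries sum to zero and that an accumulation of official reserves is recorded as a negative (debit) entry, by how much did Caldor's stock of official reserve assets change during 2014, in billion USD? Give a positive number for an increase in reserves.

-345.1

Official reserve transactions balance = -(85.0 + (-25.1) + (-405.0)) = 345.1
An accumulation of reserves is recorded as a debit (negative entry), so the change in the stock of reserves is the negative of that balance.
Change in official reserves = -(345.1) = -345.1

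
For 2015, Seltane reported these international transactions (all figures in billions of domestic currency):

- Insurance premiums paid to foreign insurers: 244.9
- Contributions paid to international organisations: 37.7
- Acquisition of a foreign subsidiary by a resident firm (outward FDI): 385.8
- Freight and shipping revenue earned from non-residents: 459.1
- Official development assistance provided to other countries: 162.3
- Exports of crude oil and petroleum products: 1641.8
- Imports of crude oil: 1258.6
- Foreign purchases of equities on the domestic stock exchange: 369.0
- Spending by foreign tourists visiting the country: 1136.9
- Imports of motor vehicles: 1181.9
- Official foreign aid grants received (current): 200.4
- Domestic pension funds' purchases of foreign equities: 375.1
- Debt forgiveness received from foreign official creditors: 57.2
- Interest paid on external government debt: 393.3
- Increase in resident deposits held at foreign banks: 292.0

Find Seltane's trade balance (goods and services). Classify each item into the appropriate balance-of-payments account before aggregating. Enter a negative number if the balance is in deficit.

552.4

Goods: 1641.8 - 1181.9 - 1258.6 = -798.7
Services: -244.9 + 1136.9 + 459.1 = 1351.1
Trade balance = -798.7 + 1351.1 = 552.4
(Excluded from the trade balance — secondary income: contributions paid to international organisations 37.7, official development assistance provided to other countries 162.3, official foreign aid grants received (current) 200.4; financial account: acquisition of a foreign subsidiary by a resident firm (outward FDI) 385.8, foreign purchases of equities on the domestic stock exchange 369.0, domestic pension funds' purchases of foreign equities 375.1, increase in resident deposits held at foreign banks 292.0; capital account: debt forgiveness received from foreign official creditors 57.2; primary income: interest paid on external government debt 393.3.)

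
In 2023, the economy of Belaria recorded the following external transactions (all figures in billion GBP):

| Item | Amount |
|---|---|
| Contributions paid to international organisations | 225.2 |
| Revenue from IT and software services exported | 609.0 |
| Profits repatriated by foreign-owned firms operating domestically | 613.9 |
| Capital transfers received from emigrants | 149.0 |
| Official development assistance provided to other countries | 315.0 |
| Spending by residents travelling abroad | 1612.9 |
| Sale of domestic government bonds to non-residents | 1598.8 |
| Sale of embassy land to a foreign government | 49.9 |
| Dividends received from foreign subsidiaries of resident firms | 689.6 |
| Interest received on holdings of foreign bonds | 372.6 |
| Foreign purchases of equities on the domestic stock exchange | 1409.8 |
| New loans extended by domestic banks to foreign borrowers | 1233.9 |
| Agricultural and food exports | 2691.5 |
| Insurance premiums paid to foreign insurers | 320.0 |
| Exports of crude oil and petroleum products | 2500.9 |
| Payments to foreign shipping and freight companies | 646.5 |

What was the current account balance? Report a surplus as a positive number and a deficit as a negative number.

Goods: 2500.9 + 2691.5 = 5192.4
Services: -320.0 + 609.0 - 646.5 - 1612.9 = -1970.4
Primary income: 372.6 + 689.6 - 613.9 = 448.3
Secondary income: -315.0 - 225.2 = -540.2
Current account = 5192.4 + (-1970.4) + 448.3 + (-540.2) = 3130.1
(Excluded from the current account — capital account: capital transfers received from emigrants 149.0, sale of embassy land to a foreign government 49.9; financial account: sale of domestic government bonds to non-residents 1598.8, foreign purchases of equities on the domestic stock exchange 1409.8, new loans extended by domestic banks to foreign borrowers 1233.9.)

3130.1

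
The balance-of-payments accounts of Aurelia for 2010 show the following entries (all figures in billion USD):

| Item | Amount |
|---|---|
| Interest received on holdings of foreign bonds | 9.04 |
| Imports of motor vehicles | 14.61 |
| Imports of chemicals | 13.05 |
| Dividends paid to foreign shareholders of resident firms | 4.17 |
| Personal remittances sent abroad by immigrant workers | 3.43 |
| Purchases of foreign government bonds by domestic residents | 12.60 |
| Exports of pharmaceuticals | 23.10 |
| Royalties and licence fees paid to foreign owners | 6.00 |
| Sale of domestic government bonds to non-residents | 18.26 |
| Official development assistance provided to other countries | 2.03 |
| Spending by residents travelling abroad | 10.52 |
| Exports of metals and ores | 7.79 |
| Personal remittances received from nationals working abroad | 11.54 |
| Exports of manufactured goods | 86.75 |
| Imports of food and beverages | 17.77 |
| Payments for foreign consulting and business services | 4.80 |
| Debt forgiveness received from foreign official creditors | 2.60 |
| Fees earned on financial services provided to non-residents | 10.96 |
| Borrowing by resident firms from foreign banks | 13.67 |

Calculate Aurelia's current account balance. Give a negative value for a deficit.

Goods: -13.05 - 14.61 + 23.10 + 7.79 - 17.77 + 86.75 = 72.21
Services: -10.52 - 6.00 + 10.96 - 4.80 = -10.36
Primary income: -4.17 + 9.04 = 4.87
Secondary income: -2.03 - 3.43 + 11.54 = 6.08
Current account = 72.21 + (-10.36) + 4.87 + 6.08 = 72.80
(Excluded from the current account — financial account: purchases of foreign government bonds by domestic residents 12.60, sale of domestic government bonds to non-residents 18.26, borrowing by resident firms from foreign banks 13.67; capital account: debt forgiveness received from foreign official creditors 2.60.)

72.80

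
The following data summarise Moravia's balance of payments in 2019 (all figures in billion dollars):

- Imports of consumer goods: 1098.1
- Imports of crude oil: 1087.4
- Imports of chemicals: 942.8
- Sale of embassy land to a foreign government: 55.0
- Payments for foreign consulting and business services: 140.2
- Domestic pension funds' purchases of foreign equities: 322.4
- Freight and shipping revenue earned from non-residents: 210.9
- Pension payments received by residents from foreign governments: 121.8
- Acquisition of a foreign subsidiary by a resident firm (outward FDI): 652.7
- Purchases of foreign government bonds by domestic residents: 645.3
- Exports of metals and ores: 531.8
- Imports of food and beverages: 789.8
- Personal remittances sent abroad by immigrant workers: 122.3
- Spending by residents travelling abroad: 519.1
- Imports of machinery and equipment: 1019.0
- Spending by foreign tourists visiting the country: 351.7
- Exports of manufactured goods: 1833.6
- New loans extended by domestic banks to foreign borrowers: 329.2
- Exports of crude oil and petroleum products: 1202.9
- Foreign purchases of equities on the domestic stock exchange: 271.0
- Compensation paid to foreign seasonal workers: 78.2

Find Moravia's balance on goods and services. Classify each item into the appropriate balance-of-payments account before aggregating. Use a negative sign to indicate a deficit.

Goods: -1087.4 + 1833.6 - 1019.0 - 1098.1 - 789.8 + 1202.9 - 942.8 + 531.8 = -1368.8
Services: -519.1 + 351.7 + 210.9 - 140.2 = -96.7
Trade balance = -1368.8 + (-96.7) = -1465.5
(Excluded from the trade balance — capital account: sale of embassy land to a foreign government 55.0; financial account: domestic pension funds' purchases of foreign equities 322.4, acquisition of a foreign subsidiary by a resident firm (outward FDI) 652.7, purchases of foreign government bonds by domestic residents 645.3, new loans extended by domestic banks to foreign borrowers 329.2, foreign purchases of equities on the domestic stock exchange 271.0; secondary income: pension payments received by residents from foreign governments 121.8, personal remittances sent abroad by immigrant workers 122.3; primary income: compensation paid to foreign seasonal workers 78.2.)

-1465.5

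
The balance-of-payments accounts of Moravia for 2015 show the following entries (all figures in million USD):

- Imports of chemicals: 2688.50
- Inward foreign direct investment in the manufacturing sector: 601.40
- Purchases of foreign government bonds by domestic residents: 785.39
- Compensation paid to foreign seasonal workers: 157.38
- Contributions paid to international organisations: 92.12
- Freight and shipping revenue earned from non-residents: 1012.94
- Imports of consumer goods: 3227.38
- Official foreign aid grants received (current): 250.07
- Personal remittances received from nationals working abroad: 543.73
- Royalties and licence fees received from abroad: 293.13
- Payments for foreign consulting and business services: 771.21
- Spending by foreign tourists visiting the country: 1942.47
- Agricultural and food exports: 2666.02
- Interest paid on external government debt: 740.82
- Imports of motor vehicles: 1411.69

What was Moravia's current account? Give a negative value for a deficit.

-2380.74

Goods: -2688.50 + 2666.02 - 3227.38 - 1411.69 = -4661.55
Services: 1942.47 + 1012.94 - 771.21 + 293.13 = 2477.33
Primary income: -157.38 - 740.82 = -898.20
Secondary income: 543.73 - 92.12 + 250.07 = 701.68
Current account = (-4661.55) + 2477.33 + (-898.20) + 701.68 = -2380.74
(Excluded from the current account — financial account: inward foreign direct investment in the manufacturing sector 601.40, purchases of foreign government bonds by domestic residents 785.39.)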